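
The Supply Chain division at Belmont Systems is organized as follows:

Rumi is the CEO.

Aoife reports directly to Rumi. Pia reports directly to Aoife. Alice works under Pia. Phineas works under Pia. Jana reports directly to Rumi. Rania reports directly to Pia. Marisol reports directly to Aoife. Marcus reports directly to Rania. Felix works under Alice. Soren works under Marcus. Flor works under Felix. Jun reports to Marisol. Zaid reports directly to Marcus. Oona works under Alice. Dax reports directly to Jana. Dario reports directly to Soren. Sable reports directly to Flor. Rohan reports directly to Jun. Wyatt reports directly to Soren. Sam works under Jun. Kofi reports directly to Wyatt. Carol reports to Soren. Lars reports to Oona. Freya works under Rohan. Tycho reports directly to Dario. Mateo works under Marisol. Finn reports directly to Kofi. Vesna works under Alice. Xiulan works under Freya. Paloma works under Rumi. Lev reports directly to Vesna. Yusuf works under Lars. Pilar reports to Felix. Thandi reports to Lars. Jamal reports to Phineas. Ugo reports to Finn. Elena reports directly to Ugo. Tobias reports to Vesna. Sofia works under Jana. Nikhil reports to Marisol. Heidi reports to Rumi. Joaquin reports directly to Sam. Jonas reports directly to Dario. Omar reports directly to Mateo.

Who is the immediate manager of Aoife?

Aoife reports directly to Rumi.

Rumi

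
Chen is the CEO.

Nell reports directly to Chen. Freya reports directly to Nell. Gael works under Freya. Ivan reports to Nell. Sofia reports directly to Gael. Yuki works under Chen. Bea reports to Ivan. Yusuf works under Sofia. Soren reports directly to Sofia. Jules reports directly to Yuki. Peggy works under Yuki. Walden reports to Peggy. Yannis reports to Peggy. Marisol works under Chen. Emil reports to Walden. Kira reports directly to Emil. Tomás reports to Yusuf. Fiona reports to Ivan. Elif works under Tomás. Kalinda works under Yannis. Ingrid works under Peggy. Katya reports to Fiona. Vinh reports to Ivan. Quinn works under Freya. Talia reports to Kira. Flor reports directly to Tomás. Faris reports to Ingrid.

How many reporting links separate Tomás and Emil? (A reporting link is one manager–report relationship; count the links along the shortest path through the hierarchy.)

10

Tomás is 6 levels below Chen, and Emil is 4 levels below Chen (their lowest common manager). The shortest path runs up from Tomás to Chen and back down to Emil: 6 + 4 = 10 links.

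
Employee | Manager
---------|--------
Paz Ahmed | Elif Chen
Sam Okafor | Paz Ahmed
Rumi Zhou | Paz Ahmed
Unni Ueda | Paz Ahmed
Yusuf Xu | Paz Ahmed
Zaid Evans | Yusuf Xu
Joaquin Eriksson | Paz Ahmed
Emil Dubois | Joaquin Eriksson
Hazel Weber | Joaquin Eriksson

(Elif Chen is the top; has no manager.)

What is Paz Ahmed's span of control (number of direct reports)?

5

Paz Ahmed directly manages Sam Okafor, Rumi Zhou, Unni Ueda, Yusuf Xu, Joaquin Eriksson. That is 5 direct reports.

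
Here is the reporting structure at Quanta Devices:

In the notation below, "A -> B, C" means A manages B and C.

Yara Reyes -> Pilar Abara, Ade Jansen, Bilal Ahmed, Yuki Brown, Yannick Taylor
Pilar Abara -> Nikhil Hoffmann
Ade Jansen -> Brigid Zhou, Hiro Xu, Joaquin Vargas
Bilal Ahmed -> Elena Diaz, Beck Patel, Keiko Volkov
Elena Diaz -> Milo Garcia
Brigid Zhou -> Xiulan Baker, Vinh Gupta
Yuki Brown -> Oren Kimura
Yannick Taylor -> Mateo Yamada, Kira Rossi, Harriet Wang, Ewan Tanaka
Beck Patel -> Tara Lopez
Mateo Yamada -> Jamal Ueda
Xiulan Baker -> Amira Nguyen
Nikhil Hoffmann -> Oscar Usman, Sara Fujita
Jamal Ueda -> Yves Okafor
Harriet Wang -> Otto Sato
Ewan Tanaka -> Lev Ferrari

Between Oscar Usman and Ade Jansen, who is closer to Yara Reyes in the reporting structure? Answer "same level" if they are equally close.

Oscar Usman is 3 levels below Yara Reyes; Ade Jansen is 1. Ade Jansen is higher.

Ade Jansen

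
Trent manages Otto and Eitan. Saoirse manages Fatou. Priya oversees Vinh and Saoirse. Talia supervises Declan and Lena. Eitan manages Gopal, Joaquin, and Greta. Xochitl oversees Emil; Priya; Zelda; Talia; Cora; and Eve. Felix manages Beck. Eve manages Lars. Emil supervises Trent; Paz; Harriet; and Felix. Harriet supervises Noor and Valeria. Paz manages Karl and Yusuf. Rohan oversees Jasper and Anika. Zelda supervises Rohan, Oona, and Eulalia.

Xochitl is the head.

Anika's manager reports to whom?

Zelda

Anika reports to Rohan, and Rohan reports to Zelda. So Anika's skip-level manager is Zelda.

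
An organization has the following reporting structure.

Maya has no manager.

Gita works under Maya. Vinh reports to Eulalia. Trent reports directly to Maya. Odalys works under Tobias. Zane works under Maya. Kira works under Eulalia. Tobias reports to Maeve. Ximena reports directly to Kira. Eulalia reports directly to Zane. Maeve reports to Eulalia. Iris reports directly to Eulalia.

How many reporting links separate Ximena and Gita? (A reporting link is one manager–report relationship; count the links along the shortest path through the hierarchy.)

Ximena is 4 levels below Maya, and Gita is 1 level below Maya (their lowest common manager). The shortest path runs up from Ximena to Maya and back down to Gita: 4 + 1 = 5 links.

5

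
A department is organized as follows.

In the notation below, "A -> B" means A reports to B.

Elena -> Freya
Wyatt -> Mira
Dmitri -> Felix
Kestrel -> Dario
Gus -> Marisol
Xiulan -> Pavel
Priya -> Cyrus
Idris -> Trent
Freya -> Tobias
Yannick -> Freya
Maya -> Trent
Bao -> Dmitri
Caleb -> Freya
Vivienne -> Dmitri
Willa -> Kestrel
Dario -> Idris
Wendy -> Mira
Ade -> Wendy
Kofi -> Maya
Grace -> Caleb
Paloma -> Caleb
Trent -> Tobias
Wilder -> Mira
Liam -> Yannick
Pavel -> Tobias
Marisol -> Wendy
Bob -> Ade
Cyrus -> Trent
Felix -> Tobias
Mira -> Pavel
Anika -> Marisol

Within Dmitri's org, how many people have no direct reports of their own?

2

The people in Dmitri's organization with no one reporting to them are Vivienne, Bao. That is 2.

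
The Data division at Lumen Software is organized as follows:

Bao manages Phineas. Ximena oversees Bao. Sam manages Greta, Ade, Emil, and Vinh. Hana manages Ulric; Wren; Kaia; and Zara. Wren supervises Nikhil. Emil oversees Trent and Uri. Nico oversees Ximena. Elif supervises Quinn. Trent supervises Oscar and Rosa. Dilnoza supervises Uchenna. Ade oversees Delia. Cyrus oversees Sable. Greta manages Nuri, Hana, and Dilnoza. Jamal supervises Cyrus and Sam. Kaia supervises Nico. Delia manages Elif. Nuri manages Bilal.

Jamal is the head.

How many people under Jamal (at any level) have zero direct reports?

The people in Jamal's organization with no one reporting to them are Sable, Vinh, Oscar, Rosa, Uri, Quinn, Ulric, Zara, Nikhil, Phineas, Bilal, Uchenna. That is 12.

12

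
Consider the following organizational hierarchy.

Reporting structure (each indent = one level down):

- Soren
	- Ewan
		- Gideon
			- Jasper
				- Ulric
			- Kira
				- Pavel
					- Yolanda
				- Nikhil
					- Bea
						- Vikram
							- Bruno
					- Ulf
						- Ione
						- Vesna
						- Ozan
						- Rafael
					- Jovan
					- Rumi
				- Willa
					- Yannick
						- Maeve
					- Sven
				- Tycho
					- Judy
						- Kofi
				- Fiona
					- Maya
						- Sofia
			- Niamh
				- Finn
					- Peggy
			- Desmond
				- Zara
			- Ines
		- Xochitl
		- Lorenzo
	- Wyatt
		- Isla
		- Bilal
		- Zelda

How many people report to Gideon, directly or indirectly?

32

Gideon directly manages Jasper, Kira, Niamh, Desmond, Ines. Under Jasper: Ulric (1). Under Kira: Fiona, Maya, Sofia, Tycho, Judy, Kofi, Willa, Sven, Yannick, Maeve, Nikhil, Rumi, Jovan, Ulf, Rafael, Ozan, Vesna, Ione, Bea, Vikram, Bruno, Pavel, Yolanda (23). Under Niamh: Finn, Peggy (2). Under Desmond: Zara (1). Ines has no reports. So Gideon's organization is 5 direct reports plus everyone under them: 2 + 24 + 3 + 2 + 1 = 32.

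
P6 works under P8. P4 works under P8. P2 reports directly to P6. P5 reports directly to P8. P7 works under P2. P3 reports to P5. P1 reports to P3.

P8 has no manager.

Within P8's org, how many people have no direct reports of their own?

The people in P8's organization with no one reporting to them are P1, P4, P7. That is 3.

3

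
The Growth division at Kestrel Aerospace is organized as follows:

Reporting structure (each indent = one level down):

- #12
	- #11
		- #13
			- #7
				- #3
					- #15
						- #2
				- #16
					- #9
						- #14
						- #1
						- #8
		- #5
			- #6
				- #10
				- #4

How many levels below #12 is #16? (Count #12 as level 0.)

4

Chain from #16 up to #12: #16 → #7 → #13 → #11 → #12. That is 4 steps up, so #16 is 4 levels below #12.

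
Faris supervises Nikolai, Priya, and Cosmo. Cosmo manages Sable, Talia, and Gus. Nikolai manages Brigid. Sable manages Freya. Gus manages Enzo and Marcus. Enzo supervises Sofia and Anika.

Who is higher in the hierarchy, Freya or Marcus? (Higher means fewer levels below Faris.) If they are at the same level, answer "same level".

same level

Both Freya and Marcus are 3 levels below Faris.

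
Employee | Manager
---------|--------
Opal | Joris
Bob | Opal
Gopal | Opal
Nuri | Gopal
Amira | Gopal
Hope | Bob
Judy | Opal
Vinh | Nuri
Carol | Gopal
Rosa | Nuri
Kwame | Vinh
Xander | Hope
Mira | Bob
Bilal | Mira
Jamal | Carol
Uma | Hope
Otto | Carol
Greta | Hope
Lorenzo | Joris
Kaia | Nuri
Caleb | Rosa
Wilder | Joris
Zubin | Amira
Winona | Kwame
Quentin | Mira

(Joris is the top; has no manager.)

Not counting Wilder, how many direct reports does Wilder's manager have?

Wilder reports to Joris. Joris's other direct reports are Opal, Lorenzo — 2 peers.

2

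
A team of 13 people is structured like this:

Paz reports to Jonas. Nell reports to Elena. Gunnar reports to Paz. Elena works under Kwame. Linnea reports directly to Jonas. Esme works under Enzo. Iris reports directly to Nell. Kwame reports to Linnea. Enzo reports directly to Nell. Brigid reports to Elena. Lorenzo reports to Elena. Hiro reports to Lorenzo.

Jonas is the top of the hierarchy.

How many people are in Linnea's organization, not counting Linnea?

Linnea directly manages Kwame. Under Kwame: Elena, Brigid, Lorenzo, Hiro, Nell, Enzo, Esme, Iris (8). That's 9 in total.

9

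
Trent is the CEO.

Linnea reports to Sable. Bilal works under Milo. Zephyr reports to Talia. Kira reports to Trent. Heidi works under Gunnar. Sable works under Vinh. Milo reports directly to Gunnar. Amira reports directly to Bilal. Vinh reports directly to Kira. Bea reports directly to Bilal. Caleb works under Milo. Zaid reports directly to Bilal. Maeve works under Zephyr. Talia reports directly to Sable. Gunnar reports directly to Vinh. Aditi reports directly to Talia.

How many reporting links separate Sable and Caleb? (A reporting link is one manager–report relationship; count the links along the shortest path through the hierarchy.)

4

Sable is 1 level below Vinh, and Caleb is 3 levels below Vinh (their lowest common manager). The shortest path runs up from Sable to Vinh and back down to Caleb: 1 + 3 = 4 links.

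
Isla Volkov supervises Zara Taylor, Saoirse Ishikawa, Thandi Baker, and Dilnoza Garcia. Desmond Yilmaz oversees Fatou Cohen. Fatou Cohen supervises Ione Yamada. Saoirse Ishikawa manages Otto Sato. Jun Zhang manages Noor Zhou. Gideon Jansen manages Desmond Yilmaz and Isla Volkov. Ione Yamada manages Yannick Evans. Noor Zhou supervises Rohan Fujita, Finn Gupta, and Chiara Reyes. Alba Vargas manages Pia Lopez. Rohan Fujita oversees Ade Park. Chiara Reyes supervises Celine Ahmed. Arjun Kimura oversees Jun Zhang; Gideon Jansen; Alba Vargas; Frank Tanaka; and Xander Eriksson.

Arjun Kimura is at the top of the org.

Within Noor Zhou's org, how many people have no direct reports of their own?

The people in Noor Zhou's organization with no one reporting to them are Celine Ahmed, Ade Park, Finn Gupta. That is 3.

3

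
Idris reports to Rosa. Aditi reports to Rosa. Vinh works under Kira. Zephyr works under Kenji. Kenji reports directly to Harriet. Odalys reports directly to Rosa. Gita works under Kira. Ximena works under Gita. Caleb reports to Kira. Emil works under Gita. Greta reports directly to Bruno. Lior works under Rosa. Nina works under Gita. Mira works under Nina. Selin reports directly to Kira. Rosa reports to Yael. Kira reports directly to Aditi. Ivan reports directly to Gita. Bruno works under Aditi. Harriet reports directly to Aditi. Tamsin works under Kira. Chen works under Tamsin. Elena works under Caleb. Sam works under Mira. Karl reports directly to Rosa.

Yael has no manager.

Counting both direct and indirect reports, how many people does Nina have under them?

Nina directly manages Mira. Under Mira: Sam (1). That's 2 in total.

2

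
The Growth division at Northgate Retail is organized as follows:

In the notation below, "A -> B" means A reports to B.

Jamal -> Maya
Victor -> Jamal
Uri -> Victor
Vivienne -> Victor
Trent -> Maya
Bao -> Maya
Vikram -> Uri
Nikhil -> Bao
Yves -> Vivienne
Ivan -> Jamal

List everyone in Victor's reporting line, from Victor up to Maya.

Victor -> Jamal -> Maya

Victor reports to Jamal. Jamal reports to Maya. Maya is at the top.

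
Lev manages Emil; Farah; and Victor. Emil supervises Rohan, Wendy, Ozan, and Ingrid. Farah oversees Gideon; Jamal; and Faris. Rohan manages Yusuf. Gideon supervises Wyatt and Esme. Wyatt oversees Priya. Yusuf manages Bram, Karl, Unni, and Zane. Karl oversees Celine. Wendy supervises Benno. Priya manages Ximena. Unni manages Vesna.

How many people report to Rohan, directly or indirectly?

Rohan directly manages Yusuf. Under Yusuf: Unni, Vesna, Zane, Bram, Karl, Celine (6). That's 7 in total.

7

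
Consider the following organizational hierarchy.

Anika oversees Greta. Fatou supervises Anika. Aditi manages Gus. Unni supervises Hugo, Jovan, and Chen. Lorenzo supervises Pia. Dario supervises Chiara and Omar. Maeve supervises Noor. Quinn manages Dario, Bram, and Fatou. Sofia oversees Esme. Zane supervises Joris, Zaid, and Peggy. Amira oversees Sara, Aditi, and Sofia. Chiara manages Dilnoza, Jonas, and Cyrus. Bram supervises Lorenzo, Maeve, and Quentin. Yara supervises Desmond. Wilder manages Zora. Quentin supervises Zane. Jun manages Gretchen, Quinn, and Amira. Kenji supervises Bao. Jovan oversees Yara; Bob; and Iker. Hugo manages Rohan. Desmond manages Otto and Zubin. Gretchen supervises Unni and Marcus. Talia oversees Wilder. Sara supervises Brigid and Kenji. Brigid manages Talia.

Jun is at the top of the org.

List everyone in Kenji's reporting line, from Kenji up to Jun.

Kenji -> Sara -> Amira -> Jun

Kenji reports to Sara. Sara reports to Amira. Amira reports to Jun. Jun is at the top.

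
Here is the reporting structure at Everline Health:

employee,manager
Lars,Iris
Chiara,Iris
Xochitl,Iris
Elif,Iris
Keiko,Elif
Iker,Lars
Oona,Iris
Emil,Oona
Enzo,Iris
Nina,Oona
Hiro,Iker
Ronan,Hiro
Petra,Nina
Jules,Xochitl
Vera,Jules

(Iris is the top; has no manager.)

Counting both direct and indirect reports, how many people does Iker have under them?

Iker directly manages Hiro. Under Hiro: Ronan (1). That's 2 in total.

2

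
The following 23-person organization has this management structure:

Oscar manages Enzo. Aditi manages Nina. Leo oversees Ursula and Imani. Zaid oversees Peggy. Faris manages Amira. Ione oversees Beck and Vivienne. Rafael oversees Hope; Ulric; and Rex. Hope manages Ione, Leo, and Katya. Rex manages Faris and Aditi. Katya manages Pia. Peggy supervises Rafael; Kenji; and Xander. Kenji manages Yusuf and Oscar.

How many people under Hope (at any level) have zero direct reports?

The people in Hope's organization with no one reporting to them are Beck, Vivienne, Imani, Ursula, Pia. That is 5.

5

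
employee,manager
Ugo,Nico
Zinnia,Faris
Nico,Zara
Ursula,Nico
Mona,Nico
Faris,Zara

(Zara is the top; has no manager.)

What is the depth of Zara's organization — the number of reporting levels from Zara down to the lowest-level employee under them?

The longest chain under Zara runs Zara → Nico → Ugo, which is 2 levels below Zara.

2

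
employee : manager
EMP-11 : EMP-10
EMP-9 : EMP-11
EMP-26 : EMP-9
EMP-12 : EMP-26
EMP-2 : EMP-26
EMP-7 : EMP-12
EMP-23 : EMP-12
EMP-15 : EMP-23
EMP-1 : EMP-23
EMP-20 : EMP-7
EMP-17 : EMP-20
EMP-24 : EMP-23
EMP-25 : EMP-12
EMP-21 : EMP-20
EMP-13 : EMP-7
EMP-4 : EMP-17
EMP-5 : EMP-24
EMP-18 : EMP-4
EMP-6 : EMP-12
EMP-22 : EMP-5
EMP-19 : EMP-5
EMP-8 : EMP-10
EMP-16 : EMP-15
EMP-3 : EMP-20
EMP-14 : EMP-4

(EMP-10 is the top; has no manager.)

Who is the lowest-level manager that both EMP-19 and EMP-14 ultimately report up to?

EMP-19's chain of managers is EMP-5, EMP-24, EMP-23, EMP-12, EMP-26, EMP-9, EMP-11, EMP-10. EMP-14's chain of managers is EMP-4, EMP-17, EMP-20, EMP-7, EMP-12, EMP-26, EMP-9, EMP-11, EMP-10. The first manager that appears in both chains is EMP-12.

EMP-12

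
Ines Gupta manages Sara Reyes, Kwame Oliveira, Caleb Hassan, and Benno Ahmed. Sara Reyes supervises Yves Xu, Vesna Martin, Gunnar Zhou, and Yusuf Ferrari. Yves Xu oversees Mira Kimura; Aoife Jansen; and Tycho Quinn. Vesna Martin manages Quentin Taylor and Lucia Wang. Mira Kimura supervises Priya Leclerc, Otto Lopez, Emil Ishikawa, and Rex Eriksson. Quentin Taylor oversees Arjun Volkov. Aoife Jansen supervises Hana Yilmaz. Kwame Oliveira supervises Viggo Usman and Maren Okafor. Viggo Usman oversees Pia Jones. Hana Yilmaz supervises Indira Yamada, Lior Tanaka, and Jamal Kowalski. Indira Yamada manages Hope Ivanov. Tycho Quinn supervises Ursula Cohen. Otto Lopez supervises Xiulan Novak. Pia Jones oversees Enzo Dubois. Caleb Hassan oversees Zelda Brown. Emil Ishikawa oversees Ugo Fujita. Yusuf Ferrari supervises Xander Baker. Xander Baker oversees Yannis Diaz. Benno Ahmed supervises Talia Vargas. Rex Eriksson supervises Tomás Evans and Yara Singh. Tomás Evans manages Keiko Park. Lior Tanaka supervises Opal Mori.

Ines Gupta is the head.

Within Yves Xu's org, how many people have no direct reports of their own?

The people in Yves Xu's organization with no one reporting to them are Ursula Cohen, Jamal Kowalski, Opal Mori, Hope Ivanov, Yara Singh, Keiko Park, Ugo Fujita, Priya Leclerc, Xiulan Novak. That is 9.

9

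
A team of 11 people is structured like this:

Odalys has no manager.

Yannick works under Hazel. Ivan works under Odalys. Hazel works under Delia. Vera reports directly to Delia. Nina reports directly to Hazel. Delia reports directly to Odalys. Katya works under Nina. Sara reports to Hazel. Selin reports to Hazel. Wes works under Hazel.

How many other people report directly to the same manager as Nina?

4

Nina reports to Hazel. Hazel's other direct reports are Selin, Wes, Sara, Yannick — 4 peers.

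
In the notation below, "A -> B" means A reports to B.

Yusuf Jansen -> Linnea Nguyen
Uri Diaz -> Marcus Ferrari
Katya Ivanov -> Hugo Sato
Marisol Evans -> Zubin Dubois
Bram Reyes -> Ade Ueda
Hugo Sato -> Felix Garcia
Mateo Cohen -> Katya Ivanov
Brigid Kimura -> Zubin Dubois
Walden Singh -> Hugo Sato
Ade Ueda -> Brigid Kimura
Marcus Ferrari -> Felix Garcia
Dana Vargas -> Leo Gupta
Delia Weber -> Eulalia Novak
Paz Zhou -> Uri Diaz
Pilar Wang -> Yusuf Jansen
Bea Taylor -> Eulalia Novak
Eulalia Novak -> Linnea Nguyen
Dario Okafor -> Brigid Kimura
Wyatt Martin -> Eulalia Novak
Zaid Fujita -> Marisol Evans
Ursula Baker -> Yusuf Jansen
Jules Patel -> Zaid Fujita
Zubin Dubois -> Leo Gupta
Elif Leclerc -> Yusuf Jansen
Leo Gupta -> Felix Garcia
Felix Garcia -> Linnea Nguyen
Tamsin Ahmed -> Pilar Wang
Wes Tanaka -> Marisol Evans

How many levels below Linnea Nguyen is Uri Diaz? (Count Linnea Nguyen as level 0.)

Chain from Uri Diaz up to Linnea Nguyen: Uri Diaz → Marcus Ferrari → Felix Garcia → Linnea Nguyen. That is 3 steps up, so Uri Diaz is 3 levels below Linnea Nguyen.

3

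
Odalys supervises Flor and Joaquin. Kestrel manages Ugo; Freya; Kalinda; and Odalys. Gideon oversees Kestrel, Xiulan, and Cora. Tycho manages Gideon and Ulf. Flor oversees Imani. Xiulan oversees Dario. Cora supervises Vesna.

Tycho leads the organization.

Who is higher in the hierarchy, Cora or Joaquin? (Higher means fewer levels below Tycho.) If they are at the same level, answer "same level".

Cora is 2 levels below Tycho; Joaquin is 4. Cora is higher.

Cora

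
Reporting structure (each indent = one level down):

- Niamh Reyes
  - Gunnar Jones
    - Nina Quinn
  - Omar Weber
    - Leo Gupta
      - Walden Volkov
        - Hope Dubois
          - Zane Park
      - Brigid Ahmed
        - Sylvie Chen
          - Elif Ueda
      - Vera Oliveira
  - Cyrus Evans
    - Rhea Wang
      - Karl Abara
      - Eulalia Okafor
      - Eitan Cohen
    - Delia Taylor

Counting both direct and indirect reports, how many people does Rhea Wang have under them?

Rhea Wang directly manages Karl Abara, Eulalia Okafor, Eitan Cohen. Karl Abara has no reports. Eulalia Okafor has no reports. Eitan Cohen has no reports. So Rhea Wang's organization is 3 direct reports plus everyone under them: 1 + 1 + 1 = 3.

3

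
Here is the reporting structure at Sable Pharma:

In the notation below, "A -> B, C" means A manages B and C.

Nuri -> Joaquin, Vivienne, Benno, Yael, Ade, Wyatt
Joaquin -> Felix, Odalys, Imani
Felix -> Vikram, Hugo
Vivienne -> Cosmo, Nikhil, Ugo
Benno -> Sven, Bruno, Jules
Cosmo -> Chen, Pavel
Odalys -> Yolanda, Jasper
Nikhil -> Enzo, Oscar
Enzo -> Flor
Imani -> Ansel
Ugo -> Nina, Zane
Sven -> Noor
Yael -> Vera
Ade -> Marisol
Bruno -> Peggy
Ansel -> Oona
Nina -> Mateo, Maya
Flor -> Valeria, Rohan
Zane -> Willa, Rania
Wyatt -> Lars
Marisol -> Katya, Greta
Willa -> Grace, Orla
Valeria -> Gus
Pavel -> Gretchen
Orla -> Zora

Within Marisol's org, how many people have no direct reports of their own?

The people in Marisol's organization with no one reporting to them are Greta, Katya. That is 2.

2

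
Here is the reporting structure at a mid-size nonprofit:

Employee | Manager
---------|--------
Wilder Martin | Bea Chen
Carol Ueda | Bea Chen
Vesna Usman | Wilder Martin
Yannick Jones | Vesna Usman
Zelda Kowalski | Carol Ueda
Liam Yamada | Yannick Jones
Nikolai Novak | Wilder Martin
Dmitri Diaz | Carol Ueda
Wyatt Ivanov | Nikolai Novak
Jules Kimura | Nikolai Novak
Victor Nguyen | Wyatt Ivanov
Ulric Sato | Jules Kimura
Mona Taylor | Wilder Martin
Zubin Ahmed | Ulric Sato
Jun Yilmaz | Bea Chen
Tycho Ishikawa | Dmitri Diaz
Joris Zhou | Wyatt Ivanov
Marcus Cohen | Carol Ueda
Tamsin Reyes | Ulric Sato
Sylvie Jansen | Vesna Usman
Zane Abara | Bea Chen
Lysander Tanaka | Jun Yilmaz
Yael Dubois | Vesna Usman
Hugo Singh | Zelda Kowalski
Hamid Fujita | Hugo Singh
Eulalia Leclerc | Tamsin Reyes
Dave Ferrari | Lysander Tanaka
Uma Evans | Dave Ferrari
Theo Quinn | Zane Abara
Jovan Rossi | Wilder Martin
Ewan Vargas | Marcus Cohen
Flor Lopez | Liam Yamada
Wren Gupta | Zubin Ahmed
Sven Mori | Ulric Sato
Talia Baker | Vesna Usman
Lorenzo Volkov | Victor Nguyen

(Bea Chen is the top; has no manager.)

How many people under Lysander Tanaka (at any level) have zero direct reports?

The only person in Lysander Tanaka's organization with no one reporting to them is Uma Evans. That is 1.

1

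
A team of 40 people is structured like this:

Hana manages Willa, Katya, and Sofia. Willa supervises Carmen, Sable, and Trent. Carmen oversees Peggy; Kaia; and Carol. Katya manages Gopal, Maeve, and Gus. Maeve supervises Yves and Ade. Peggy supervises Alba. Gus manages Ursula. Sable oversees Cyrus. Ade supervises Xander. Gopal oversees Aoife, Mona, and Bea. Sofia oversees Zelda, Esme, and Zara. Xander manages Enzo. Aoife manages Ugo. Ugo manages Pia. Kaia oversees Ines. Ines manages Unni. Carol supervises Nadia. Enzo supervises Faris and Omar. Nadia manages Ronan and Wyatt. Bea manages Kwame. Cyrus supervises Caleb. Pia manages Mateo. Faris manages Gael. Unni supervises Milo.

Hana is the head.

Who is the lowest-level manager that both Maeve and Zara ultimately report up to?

Maeve's chain of managers is Katya, Hana. Zara's chain of managers is Sofia, Hana. The first manager that appears in both chains is Hana.

Hana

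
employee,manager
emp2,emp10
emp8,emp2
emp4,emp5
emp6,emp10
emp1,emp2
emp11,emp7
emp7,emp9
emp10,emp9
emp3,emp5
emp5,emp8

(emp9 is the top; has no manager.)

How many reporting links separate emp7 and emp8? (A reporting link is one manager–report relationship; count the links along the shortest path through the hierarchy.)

4

emp7 is 1 level below emp9, and emp8 is 3 levels below emp9 (their lowest common manager). The shortest path runs up from emp7 to emp9 and back down to emp8: 1 + 3 = 4 links.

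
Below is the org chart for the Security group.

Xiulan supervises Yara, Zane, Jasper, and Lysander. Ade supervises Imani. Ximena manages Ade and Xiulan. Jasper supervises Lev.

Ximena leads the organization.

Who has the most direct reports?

Direct-report counts: Ximena has 2; Ade has 1; Xiulan has 4; Jasper has 1. The largest is 4, held by Xiulan.

Xiulan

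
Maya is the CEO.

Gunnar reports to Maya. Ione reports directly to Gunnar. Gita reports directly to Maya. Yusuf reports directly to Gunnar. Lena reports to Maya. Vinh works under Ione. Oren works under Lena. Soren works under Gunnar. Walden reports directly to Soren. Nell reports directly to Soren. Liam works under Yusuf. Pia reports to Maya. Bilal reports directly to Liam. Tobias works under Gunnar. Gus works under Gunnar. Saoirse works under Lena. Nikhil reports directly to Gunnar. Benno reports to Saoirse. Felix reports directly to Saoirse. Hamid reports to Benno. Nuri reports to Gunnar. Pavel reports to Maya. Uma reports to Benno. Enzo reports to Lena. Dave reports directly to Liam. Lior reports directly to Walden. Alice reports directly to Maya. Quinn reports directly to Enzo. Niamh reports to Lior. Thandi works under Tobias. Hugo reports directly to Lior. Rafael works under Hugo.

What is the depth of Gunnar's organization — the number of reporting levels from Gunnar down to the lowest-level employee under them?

5

The longest chain under Gunnar runs Gunnar → Soren → Walden → Lior → Hugo → Rafael, which is 5 levels below Gunnar.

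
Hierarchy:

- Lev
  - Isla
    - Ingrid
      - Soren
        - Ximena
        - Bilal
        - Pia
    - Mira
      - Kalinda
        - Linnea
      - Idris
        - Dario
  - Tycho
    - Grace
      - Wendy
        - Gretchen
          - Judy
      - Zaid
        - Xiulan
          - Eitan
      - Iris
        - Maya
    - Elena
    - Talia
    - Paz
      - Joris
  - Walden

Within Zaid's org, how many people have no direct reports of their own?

The only person in Zaid's organization with no one reporting to them is Eitan. That is 1.

1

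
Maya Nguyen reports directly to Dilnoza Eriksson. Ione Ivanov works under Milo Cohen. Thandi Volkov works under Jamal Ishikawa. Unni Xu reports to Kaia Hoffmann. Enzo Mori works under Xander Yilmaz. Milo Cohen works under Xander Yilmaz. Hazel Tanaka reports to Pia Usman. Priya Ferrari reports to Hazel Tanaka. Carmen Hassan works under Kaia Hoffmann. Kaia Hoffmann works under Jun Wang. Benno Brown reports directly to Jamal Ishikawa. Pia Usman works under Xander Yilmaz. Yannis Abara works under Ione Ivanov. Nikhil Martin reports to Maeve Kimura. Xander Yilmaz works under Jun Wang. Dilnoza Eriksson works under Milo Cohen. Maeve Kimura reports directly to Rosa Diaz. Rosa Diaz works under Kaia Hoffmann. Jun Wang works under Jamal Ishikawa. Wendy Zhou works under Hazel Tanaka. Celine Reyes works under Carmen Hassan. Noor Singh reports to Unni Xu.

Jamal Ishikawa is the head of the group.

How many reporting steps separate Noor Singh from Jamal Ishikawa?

Chain from Noor Singh up to Jamal Ishikawa: Noor Singh → Unni Xu → Kaia Hoffmann → Jun Wang → Jamal Ishikawa. That is 4 steps up, so Noor Singh is 4 levels below Jamal Ishikawa.

4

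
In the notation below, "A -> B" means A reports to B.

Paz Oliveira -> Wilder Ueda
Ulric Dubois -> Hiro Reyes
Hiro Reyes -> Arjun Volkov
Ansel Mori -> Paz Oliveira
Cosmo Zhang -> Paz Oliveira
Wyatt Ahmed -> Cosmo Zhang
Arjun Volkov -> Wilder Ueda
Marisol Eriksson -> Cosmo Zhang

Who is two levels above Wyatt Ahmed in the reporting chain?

Wyatt Ahmed reports to Cosmo Zhang, and Cosmo Zhang reports to Paz Oliveira. So Wyatt Ahmed's skip-level manager is Paz Oliveira.

Paz Oliveira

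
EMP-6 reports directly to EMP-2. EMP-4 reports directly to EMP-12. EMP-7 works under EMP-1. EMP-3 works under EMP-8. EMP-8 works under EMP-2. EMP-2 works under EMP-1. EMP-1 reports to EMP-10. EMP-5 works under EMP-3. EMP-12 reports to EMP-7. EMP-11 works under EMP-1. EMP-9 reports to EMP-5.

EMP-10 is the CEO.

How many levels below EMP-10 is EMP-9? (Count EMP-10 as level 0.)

6

Chain from EMP-9 up to EMP-10: EMP-9 → EMP-5 → EMP-3 → EMP-8 → EMP-2 → EMP-1 → EMP-10. That is 6 steps up, so EMP-9 is 6 levels below EMP-10.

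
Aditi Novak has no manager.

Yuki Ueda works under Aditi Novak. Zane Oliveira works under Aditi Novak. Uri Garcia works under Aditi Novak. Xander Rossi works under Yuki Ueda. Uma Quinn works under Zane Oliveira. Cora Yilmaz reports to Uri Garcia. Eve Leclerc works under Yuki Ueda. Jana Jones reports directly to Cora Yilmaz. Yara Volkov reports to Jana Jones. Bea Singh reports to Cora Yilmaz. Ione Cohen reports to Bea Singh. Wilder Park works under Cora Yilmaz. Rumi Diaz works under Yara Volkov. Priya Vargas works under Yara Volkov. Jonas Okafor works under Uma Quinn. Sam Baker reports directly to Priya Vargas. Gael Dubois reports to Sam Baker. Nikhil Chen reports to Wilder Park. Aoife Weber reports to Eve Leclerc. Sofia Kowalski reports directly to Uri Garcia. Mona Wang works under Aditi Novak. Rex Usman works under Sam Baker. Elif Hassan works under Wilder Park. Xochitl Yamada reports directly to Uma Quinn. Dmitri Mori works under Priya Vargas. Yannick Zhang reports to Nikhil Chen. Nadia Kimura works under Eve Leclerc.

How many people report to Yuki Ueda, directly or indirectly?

Yuki Ueda directly manages Xander Rossi, Eve Leclerc. Xander Rossi has no reports. Under Eve Leclerc: Nadia Kimura, Aoife Weber (2). So Yuki Ueda's organization is 2 direct reports plus everyone under them: 1 + 3 = 4.

4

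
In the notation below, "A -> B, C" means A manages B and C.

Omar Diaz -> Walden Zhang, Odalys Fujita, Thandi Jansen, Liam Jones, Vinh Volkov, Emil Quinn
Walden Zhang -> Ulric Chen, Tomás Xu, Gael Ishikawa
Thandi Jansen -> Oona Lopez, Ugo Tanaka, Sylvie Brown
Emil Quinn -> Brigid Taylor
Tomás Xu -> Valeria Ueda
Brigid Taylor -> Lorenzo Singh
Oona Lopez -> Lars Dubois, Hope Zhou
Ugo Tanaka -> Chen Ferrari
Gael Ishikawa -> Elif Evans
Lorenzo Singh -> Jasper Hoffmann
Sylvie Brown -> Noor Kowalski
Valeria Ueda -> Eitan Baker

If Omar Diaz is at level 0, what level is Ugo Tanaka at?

Chain from Ugo Tanaka up to Omar Diaz: Ugo Tanaka → Thandi Jansen → Omar Diaz. That is 2 steps up, so Ugo Tanaka is 2 levels below Omar Diaz.

2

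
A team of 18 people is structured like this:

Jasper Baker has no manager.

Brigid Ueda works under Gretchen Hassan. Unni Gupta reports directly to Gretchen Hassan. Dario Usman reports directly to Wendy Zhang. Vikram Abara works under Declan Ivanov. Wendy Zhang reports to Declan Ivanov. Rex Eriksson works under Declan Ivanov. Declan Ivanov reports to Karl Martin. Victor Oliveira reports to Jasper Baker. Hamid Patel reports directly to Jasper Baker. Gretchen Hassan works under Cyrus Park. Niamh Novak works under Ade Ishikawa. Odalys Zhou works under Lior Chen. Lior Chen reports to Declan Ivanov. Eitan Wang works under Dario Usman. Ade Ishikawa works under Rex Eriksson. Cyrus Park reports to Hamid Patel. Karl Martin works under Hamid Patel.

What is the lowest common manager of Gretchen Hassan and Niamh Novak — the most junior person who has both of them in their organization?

Hamid Patel

Gretchen Hassan's chain of managers is Cyrus Park, Hamid Patel, Jasper Baker. Niamh Novak's chain of managers is Ade Ishikawa, Rex Eriksson, Declan Ivanov, Karl Martin, Hamid Patel, Jasper Baker. The first manager that appears in both chains is Hamid Patel.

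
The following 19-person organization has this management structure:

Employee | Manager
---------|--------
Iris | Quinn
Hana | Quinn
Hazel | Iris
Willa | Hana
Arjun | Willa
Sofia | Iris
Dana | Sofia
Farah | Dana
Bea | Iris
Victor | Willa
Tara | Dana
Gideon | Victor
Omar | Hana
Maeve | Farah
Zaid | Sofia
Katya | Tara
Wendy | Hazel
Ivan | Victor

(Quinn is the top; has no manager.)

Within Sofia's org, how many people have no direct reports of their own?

3

The people in Sofia's organization with no one reporting to them are Zaid, Katya, Maeve. That is 3.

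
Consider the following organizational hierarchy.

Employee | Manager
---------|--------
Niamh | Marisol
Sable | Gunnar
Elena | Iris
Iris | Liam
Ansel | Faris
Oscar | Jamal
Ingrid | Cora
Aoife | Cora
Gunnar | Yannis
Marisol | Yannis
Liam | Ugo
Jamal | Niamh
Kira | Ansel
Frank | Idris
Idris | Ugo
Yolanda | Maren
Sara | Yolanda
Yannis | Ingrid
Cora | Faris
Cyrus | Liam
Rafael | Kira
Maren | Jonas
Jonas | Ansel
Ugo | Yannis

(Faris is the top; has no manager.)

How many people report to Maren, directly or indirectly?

2

Maren directly manages Yolanda. Under Yolanda: Sara (1). That's 2 in total.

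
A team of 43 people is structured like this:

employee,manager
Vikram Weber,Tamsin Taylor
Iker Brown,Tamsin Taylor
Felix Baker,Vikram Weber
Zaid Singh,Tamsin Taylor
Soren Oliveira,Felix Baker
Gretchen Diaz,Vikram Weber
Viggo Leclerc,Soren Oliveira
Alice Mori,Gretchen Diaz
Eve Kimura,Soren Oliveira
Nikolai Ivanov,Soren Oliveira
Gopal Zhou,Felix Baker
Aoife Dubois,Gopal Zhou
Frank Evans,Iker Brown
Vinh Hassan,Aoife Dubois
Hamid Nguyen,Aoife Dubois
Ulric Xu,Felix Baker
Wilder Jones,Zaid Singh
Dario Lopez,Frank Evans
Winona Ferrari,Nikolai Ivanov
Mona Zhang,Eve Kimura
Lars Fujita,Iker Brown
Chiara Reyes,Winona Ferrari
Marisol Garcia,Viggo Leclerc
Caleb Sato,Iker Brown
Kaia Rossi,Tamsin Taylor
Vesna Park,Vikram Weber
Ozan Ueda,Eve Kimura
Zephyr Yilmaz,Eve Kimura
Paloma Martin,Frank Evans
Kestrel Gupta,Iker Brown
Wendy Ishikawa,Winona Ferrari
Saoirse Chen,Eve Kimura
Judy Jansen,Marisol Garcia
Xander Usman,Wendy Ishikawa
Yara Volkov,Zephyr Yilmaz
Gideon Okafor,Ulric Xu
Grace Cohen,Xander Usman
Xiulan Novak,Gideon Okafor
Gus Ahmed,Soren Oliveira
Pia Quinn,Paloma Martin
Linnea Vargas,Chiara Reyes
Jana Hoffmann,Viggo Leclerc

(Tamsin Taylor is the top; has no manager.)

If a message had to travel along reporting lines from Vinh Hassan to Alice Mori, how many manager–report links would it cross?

Vinh Hassan is 4 levels below Vikram Weber, and Alice Mori is 2 levels below Vikram Weber (their lowest common manager). The shortest path runs up from Vinh Hassan to Vikram Weber and back down to Alice Mori: 4 + 2 = 6 links.

6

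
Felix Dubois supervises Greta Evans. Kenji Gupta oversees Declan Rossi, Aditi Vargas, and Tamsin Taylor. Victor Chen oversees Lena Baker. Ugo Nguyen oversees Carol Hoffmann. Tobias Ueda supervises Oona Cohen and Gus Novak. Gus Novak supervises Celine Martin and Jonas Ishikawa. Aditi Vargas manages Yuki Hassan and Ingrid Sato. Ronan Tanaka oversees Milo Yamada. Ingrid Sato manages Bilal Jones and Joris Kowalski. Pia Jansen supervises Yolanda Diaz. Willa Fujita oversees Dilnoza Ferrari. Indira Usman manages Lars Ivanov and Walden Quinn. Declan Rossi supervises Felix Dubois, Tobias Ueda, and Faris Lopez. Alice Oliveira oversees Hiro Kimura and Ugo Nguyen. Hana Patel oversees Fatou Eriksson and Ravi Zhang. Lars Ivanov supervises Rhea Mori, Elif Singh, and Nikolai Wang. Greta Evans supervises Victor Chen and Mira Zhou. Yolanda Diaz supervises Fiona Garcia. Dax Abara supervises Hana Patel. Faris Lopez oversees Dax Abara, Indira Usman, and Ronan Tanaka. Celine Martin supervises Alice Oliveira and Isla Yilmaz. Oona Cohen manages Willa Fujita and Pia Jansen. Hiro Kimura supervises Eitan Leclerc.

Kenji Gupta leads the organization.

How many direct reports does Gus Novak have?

2

Gus Novak directly manages Celine Martin, Jonas Ishikawa. That is 2 direct reports.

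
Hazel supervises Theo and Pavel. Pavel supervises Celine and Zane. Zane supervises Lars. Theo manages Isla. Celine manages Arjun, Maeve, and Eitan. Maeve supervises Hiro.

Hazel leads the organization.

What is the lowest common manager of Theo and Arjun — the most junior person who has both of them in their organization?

Theo's chain of managers is Hazel. Arjun's chain of managers is Celine, Pavel, Hazel. The first manager that appears in both chains is Hazel.

Hazel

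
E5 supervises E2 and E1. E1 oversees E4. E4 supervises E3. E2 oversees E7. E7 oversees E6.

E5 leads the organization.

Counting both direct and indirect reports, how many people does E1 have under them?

E1 directly manages E4. Under E4: E3 (1). That's 2 in total.

2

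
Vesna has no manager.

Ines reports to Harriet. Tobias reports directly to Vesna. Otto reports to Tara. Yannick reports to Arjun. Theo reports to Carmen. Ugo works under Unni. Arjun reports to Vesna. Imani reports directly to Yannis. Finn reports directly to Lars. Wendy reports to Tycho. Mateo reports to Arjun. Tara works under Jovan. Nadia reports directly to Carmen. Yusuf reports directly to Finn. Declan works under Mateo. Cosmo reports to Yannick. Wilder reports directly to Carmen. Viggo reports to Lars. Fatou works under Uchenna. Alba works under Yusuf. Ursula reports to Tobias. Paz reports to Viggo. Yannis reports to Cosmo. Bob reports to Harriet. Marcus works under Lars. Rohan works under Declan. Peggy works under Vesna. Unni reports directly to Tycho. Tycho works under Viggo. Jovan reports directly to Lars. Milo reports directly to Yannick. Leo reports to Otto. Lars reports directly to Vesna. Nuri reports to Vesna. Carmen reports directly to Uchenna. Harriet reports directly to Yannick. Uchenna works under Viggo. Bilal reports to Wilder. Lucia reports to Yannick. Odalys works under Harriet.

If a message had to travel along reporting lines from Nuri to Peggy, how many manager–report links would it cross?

2

Nuri is 1 level below Vesna, and Peggy is 1 level below Vesna (their lowest common manager). The shortest path runs up from Nuri to Vesna and back down to Peggy: 1 + 1 = 2 links.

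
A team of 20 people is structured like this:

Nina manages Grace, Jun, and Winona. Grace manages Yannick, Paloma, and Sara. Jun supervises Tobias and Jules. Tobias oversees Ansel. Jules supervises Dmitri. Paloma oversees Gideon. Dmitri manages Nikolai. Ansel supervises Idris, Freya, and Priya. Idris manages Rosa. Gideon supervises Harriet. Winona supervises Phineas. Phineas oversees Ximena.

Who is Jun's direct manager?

Nina

Jun reports directly to Nina.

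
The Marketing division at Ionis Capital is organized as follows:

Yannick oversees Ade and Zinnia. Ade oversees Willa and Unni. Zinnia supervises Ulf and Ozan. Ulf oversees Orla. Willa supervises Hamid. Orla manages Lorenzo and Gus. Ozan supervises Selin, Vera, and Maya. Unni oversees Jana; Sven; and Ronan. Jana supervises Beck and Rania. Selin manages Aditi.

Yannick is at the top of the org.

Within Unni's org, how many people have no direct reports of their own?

4

The people in Unni's organization with no one reporting to them are Ronan, Sven, Rania, Beck. That is 4.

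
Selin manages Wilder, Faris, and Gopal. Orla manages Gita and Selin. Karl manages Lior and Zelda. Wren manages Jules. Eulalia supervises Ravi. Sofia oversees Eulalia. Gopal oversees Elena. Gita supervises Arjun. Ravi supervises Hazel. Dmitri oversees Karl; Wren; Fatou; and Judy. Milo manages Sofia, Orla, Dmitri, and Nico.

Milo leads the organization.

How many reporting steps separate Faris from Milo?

3

Chain from Faris up to Milo: Faris → Selin → Orla → Milo. That is 3 steps up, so Faris is 3 levels below Milo.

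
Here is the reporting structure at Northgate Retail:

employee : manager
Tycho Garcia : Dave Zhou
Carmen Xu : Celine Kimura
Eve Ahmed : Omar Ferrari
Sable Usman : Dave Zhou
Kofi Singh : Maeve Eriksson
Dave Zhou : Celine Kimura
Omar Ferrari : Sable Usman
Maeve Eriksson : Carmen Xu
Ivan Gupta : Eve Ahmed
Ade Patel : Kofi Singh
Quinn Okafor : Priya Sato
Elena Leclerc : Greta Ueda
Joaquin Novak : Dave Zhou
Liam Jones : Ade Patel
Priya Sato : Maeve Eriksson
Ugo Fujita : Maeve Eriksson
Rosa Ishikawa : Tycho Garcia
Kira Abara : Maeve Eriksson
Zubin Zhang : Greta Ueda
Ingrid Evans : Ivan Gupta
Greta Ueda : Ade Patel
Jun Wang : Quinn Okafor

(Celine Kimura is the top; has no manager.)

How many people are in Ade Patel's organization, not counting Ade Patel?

4

Ade Patel directly manages Greta Ueda, Liam Jones. Under Greta Ueda: Elena Leclerc, Zubin Zhang (2). Liam Jones has no reports. So Ade Patel's organization is 2 direct reports plus everyone under them: 3 + 1 = 4.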